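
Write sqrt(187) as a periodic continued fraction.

Write x_i = (sqrt(187) + m_i)/d_i with (m_0, d_0) = (0, 1). a_0 = floor(sqrt(187)) = 13, since 13^2 = 169 <= 187 < 196 = 14^2.
Iterate m_{i+1} = d_i*a_i - m_i, d_{i+1} = (187 - m_{i+1}^2)/d_i, a_{i+1} = floor((a_0 + m_{i+1})/d_{i+1}):
  m_1 = 1*13 - 0 = 13, d_1 = (187 - 13^2)/1 = 18/1 = 18, a_1 = floor((13 + 13)/18) = 1.
  m_2 = 18*1 - 13 = 5, d_2 = (187 - 5^2)/18 = 162/18 = 9, a_2 = floor((13 + 5)/9) = 2.
  m_3 = 9*2 - 5 = 13, d_3 = (187 - 13^2)/9 = 18/9 = 2, a_3 = floor((13 + 13)/2) = 13.
  m_4 = 2*13 - 13 = 13, d_4 = (187 - 13^2)/2 = 18/2 = 9, a_4 = floor((13 + 13)/9) = 2.
  m_5 = 9*2 - 13 = 5, d_5 = (187 - 5^2)/9 = 162/9 = 18, a_5 = floor((13 + 5)/18) = 1.
  m_6 = 18*1 - 5 = 13, d_6 = (187 - 13^2)/18 = 18/18 = 1, a_6 = floor((13 + 13)/1) = 26.
  m_7 = 1*26 - 13 = 13, d_7 = (187 - 13^2)/1 = 18/1 = 18: (m_7, d_7) = (m_1, d_1) = (13, 18), so from here the quotients repeat a_1, ..., a_6; the period length is 6.
Hence the expansion of sqrt(187) is a_0 = 13 followed by the repeating block 1, 2, 13, 2, 1, 26 (period 6).

[13; (1, 2, 13, 2, 1, 26)]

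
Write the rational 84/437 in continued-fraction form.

[0; 5, 4, 1, 16]

Run the Euclidean algorithm on 84 and 437; the successive quotients are the partial quotients a_0, a_1, ... (each step inverts the fractional part left over by the previous one):
  84 = 0*437 + 84, so a_0 = 0.
  437 = 5*84 + 17, so a_1 = 5.
  84 = 4*17 + 16, so a_2 = 4.
  17 = 1*16 + 1, so a_3 = 1.
  16 = 16*1 + 0, so a_4 = 16.
The remainder reaches 0 after 5 divisions, so the expansion has 5 partial quotients, read off in order.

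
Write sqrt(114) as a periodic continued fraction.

[10; (1, 2, 10, 2, 1, 20)]

Write x_i = (sqrt(114) + m_i)/d_i with (m_0, d_0) = (0, 1). a_0 = floor(sqrt(114)) = 10, since 10^2 = 100 <= 114 < 121 = 11^2.
Iterate m_{i+1} = d_i*a_i - m_i, d_{i+1} = (114 - m_{i+1}^2)/d_i, a_{i+1} = floor((a_0 + m_{i+1})/d_{i+1}):
  m_1 = 1*10 - 0 = 10, d_1 = (114 - 10^2)/1 = 14/1 = 14, a_1 = floor((10 + 10)/14) = 1.
  m_2 = 14*1 - 10 = 4, d_2 = (114 - 4^2)/14 = 98/14 = 7, a_2 = floor((10 + 4)/7) = 2.
  m_3 = 7*2 - 4 = 10, d_3 = (114 - 10^2)/7 = 14/7 = 2, a_3 = floor((10 + 10)/2) = 10.
  m_4 = 2*10 - 10 = 10, d_4 = (114 - 10^2)/2 = 14/2 = 7, a_4 = floor((10 + 10)/7) = 2.
  m_5 = 7*2 - 10 = 4, d_5 = (114 - 4^2)/7 = 98/7 = 14, a_5 = floor((10 + 4)/14) = 1.
  m_6 = 14*1 - 4 = 10, d_6 = (114 - 10^2)/14 = 14/14 = 1, a_6 = floor((10 + 10)/1) = 20.
  m_7 = 1*20 - 10 = 10, d_7 = (114 - 10^2)/1 = 14/1 = 14: (m_7, d_7) = (m_1, d_1) = (10, 14), so from here the quotients repeat a_1, ..., a_6; the period length is 6.
Hence the expansion of sqrt(114) is a_0 = 10 followed by the repeating block 1, 2, 10, 2, 1, 20 (period 6).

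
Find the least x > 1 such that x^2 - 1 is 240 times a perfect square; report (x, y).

(x, y) = (31, 2)

First expand sqrt(240) as a continued fraction. With x_i = (sqrt(240) + m_i)/d_i and (m_0, d_0) = (0, 1): a_0 = floor(sqrt(240)) = 15, since 15^2 = 225 <= 240 < 256 = 16^2.
Iterate m_{i+1} = d_i*a_i - m_i, d_{i+1} = (240 - m_{i+1}^2)/d_i, a_{i+1} = floor((a_0 + m_{i+1})/d_{i+1}):
  m_1 = 1*15 - 0 = 15, d_1 = (240 - 15^2)/1 = 15/1 = 15, a_1 = floor((15 + 15)/15) = 2.
  m_2 = 15*2 - 15 = 15, d_2 = (240 - 15^2)/15 = 15/15 = 1, a_2 = floor((15 + 15)/1) = 30.
  m_3 = 1*30 - 15 = 15, d_3 = (240 - 15^2)/1 = 15/1 = 15: (m_3, d_3) = (m_1, d_1) = (15, 15), so from here the quotients repeat a_1, a_2; the period length is 2.
So sqrt(240) = [15; (2, 30)] with period length k = 2.
k is even, so the fundamental solution of x^2 - 240y^2 = 1 is (p_{k-1}, q_{k-1}) = (p_1, q_1); compute convergents through index 1.
Convergents (p_i = a_i*p_{i-1} + p_{i-2}, q_i = a_i*q_{i-1} + q_{i-2} with p_{-2}=0, p_{-1}=1, q_{-2}=1, q_{-1}=0):
  i=0: a_0=15, p_0 = 15*1 + 0 = 15, q_0 = 15*0 + 1 = 1.
  i=1: a_1=2, p_1 = 2*15 + 1 = 31, q_1 = 2*1 + 0 = 2.
Check: 31^2 - 240*2^2 = 961 - 960 = 1, so (x, y) = (31, 2) solves the equation, and by the theorem it is the least positive solution.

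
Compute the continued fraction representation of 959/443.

Run the Euclidean algorithm on 959 and 443; the successive quotients are the partial quotients a_0, a_1, ... (each step inverts the fractional part left over by the previous one):
  959 = 2*443 + 73, so a_0 = 2.
  443 = 6*73 + 5, so a_1 = 6.
  73 = 14*5 + 3, so a_2 = 14.
  5 = 1*3 + 2, so a_3 = 1.
  3 = 1*2 + 1, so a_4 = 1.
  2 = 2*1 + 0, so a_5 = 2.
The remainder reaches 0 after 6 divisions, so the expansion has 6 partial quotients, read off in order.

[2; 6, 14, 1, 1, 2]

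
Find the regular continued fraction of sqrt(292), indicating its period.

[17; (11, 2, 1, 3, 8, 3, 1, 2, 11, 34)]

Write x_i = (sqrt(292) + m_i)/d_i with (m_0, d_0) = (0, 1). a_0 = floor(sqrt(292)) = 17, since 17^2 = 289 <= 292 < 324 = 18^2.
Iterate m_{i+1} = d_i*a_i - m_i, d_{i+1} = (292 - m_{i+1}^2)/d_i, a_{i+1} = floor((a_0 + m_{i+1})/d_{i+1}):
  m_1 = 1*17 - 0 = 17, d_1 = (292 - 17^2)/1 = 3/1 = 3, a_1 = floor((17 + 17)/3) = 11.
  m_2 = 3*11 - 17 = 16, d_2 = (292 - 16^2)/3 = 36/3 = 12, a_2 = floor((17 + 16)/12) = 2.
  m_3 = 12*2 - 16 = 8, d_3 = (292 - 8^2)/12 = 228/12 = 19, a_3 = floor((17 + 8)/19) = 1.
  m_4 = 19*1 - 8 = 11, d_4 = (292 - 11^2)/19 = 171/19 = 9, a_4 = floor((17 + 11)/9) = 3.
  m_5 = 9*3 - 11 = 16, d_5 = (292 - 16^2)/9 = 36/9 = 4, a_5 = floor((17 + 16)/4) = 8.
  m_6 = 4*8 - 16 = 16, d_6 = (292 - 16^2)/4 = 36/4 = 9, a_6 = floor((17 + 16)/9) = 3.
  m_7 = 9*3 - 16 = 11, d_7 = (292 - 11^2)/9 = 171/9 = 19, a_7 = floor((17 + 11)/19) = 1.
  m_8 = 19*1 - 11 = 8, d_8 = (292 - 8^2)/19 = 228/19 = 12, a_8 = floor((17 + 8)/12) = 2.
  m_9 = 12*2 - 8 = 16, d_9 = (292 - 16^2)/12 = 36/12 = 3, a_9 = floor((17 + 16)/3) = 11.
  m_10 = 3*11 - 16 = 17, d_10 = (292 - 17^2)/3 = 3/3 = 1, a_10 = floor((17 + 17)/1) = 34.
  m_11 = 1*34 - 17 = 17, d_11 = (292 - 17^2)/1 = 3/1 = 3: (m_11, d_11) = (m_1, d_1) = (17, 3), so from here the quotients repeat a_1, ..., a_10; the period length is 10.
Hence the expansion of sqrt(292) is a_0 = 17 followed by the repeating block 11, 2, 1, 3, 8, 3, 1, 2, 11, 34 (period 10).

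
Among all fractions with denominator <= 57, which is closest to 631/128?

Expand x = 631/128 as a continued fraction with the Euclidean algorithm:
  631 = 4*128 + 119, so a_0 = 4.
  128 = 1*119 + 9, so a_1 = 1.
  119 = 13*9 + 2, so a_2 = 13.
  9 = 4*2 + 1, so a_3 = 4.
  2 = 2*1 + 0, so a_4 = 2.
so x = [4; 1, 13, 4, 2].
Convergents (p_i = a_i*p_{i-1} + p_{i-2}, q_i = a_i*q_{i-1} + q_{i-2} with p_{-2}=0, p_{-1}=1, q_{-2}=1, q_{-1}=0), until the denominator exceeds 57:
  i=0: a_0=4, p_0 = 4*1 + 0 = 4, q_0 = 4*0 + 1 = 1.
  i=1: a_1=1, p_1 = 1*4 + 1 = 5, q_1 = 1*1 + 0 = 1.
  i=2: a_2=13, p_2 = 13*5 + 4 = 69, q_2 = 13*1 + 1 = 14.
  i=3: a_3=4, p_3 = 4*69 + 5 = 281, q_3 = 4*14 + 1 = 57.
  i=4: a_4=2, p_4 = 2*281 + 69 = 631, q_4 = 2*57 + 14 = 128.
q_4 = 128 > 57, so the last convergent with denominator <= 57 is p_3/q_3 = 281/57.
The closest fraction with denominator <= 57 is either p_3/q_3 or the intermediate fraction (k*p_3 + p_2)/(k*q_3 + q_2) with the largest k >= 1 whose denominator stays <= 57; these approach x as k grows, and every other convergent or intermediate fraction in range is farther away.
Largest k: floor((57 - q_2)/q_3) = floor((57 - 14)/57) = 0.
Since k = 0, no intermediate fraction beyond p_3/q_3 has denominator <= 57, so the convergent 281/57 is the closest (its error is |631*57 - 281*128|/(128*57) = 1/7296).

281/57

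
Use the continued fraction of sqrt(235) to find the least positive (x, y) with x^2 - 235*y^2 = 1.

First expand sqrt(235) as a continued fraction. With x_i = (sqrt(235) + m_i)/d_i and (m_0, d_0) = (0, 1): a_0 = floor(sqrt(235)) = 15, since 15^2 = 225 <= 235 < 256 = 16^2.
Iterate m_{i+1} = d_i*a_i - m_i, d_{i+1} = (235 - m_{i+1}^2)/d_i, a_{i+1} = floor((a_0 + m_{i+1})/d_{i+1}):
  m_1 = 1*15 - 0 = 15, d_1 = (235 - 15^2)/1 = 10/1 = 10, a_1 = floor((15 + 15)/10) = 3.
  m_2 = 10*3 - 15 = 15, d_2 = (235 - 15^2)/10 = 10/10 = 1, a_2 = floor((15 + 15)/1) = 30.
  m_3 = 1*30 - 15 = 15, d_3 = (235 - 15^2)/1 = 10/1 = 10: (m_3, d_3) = (m_1, d_1) = (15, 10), so from here the quotients repeat a_1, a_2; the period length is 2.
So sqrt(235) = [15; (3, 30)] with period length k = 2.
k is even, so the fundamental solution of x^2 - 235y^2 = 1 is (p_{k-1}, q_{k-1}) = (p_1, q_1); compute convergents through index 1.
Convergents (p_i = a_i*p_{i-1} + p_{i-2}, q_i = a_i*q_{i-1} + q_{i-2} with p_{-2}=0, p_{-1}=1, q_{-2}=1, q_{-1}=0):
  i=0: a_0=15, p_0 = 15*1 + 0 = 15, q_0 = 15*0 + 1 = 1.
  i=1: a_1=3, p_1 = 3*15 + 1 = 46, q_1 = 3*1 + 0 = 3.
Check: 46^2 - 235*3^2 = 2116 - 2115 = 1, so (x, y) = (46, 3) solves the equation, and by the theorem it is the least positive solution.

(x, y) = (46, 3)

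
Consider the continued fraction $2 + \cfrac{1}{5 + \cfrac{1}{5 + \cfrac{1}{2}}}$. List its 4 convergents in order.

2/1, 11/5, 57/26, 125/57

Using the convergent recurrence p_i = a_i*p_{i-1} + p_{i-2}, q_i = a_i*q_{i-1} + q_{i-2} with p_{-2}=0, p_{-1}=1, q_{-2}=1, q_{-1}=0:
  i=0: a_0=2, p_0 = 2*1 + 0 = 2, q_0 = 2*0 + 1 = 1.
  i=1: a_1=5, p_1 = 5*2 + 1 = 11, q_1 = 5*1 + 0 = 5.
  i=2: a_2=5, p_2 = 5*11 + 2 = 57, q_2 = 5*5 + 1 = 26.
  i=3: a_3=2, p_3 = 2*57 + 11 = 125, q_3 = 2*26 + 5 = 57.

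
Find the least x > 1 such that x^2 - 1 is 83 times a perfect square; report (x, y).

First expand sqrt(83) as a continued fraction. With x_i = (sqrt(83) + m_i)/d_i and (m_0, d_0) = (0, 1): a_0 = floor(sqrt(83)) = 9, since 9^2 = 81 <= 83 < 100 = 10^2.
Iterate m_{i+1} = d_i*a_i - m_i, d_{i+1} = (83 - m_{i+1}^2)/d_i, a_{i+1} = floor((a_0 + m_{i+1})/d_{i+1}):
  m_1 = 1*9 - 0 = 9, d_1 = (83 - 9^2)/1 = 2/1 = 2, a_1 = floor((9 + 9)/2) = 9.
  m_2 = 2*9 - 9 = 9, d_2 = (83 - 9^2)/2 = 2/2 = 1, a_2 = floor((9 + 9)/1) = 18.
  m_3 = 1*18 - 9 = 9, d_3 = (83 - 9^2)/1 = 2/1 = 2: (m_3, d_3) = (m_1, d_1) = (9, 2), so from here the quotients repeat a_1, a_2; the period length is 2.
So sqrt(83) = [9; (9, 18)] with period length k = 2.
k is even, so the fundamental solution of x^2 - 83y^2 = 1 is (p_{k-1}, q_{k-1}) = (p_1, q_1); compute convergents through index 1.
Convergents (p_i = a_i*p_{i-1} + p_{i-2}, q_i = a_i*q_{i-1} + q_{i-2} with p_{-2}=0, p_{-1}=1, q_{-2}=1, q_{-1}=0):
  i=0: a_0=9, p_0 = 9*1 + 0 = 9, q_0 = 9*0 + 1 = 1.
  i=1: a_1=9, p_1 = 9*9 + 1 = 82, q_1 = 9*1 + 0 = 9.
Check: 82^2 - 83*9^2 = 6724 - 6723 = 1, so (x, y) = (82, 9) solves the equation, and by the theorem it is the least positive solution.

(x, y) = (82, 9)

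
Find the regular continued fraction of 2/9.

[0; 4, 2]

Run the Euclidean algorithm on 2 and 9; the successive quotients are the partial quotients a_0, a_1, ... (each step inverts the fractional part left over by the previous one):
  2 = 0*9 + 2, so a_0 = 0.
  9 = 4*2 + 1, so a_1 = 4.
  2 = 2*1 + 0, so a_2 = 2.
The remainder reaches 0 after 3 divisions, so the expansion has 3 partial quotients, read off in order.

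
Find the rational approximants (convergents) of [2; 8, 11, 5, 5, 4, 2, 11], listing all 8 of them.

2/1, 17/8, 189/89, 962/453, 4999/2354, 20958/9869, 46915/22092, 537023/252881

Using the convergent recurrence p_i = a_i*p_{i-1} + p_{i-2}, q_i = a_i*q_{i-1} + q_{i-2} with p_{-2}=0, p_{-1}=1, q_{-2}=1, q_{-1}=0:
  i=0: a_0=2, p_0 = 2*1 + 0 = 2, q_0 = 2*0 + 1 = 1.
  i=1: a_1=8, p_1 = 8*2 + 1 = 17, q_1 = 8*1 + 0 = 8.
  i=2: a_2=11, p_2 = 11*17 + 2 = 189, q_2 = 11*8 + 1 = 89.
  i=3: a_3=5, p_3 = 5*189 + 17 = 962, q_3 = 5*89 + 8 = 453.
  i=4: a_4=5, p_4 = 5*962 + 189 = 4999, q_4 = 5*453 + 89 = 2354.
  i=5: a_5=4, p_5 = 4*4999 + 962 = 20958, q_5 = 4*2354 + 453 = 9869.
  i=6: a_6=2, p_6 = 2*20958 + 4999 = 46915, q_6 = 2*9869 + 2354 = 22092.
  i=7: a_7=11, p_7 = 11*46915 + 20958 = 537023, q_7 = 11*22092 + 9869 = 252881.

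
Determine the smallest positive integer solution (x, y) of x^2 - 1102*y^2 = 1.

First expand sqrt(1102) as a continued fraction. With x_i = (sqrt(1102) + m_i)/d_i and (m_0, d_0) = (0, 1): a_0 = floor(sqrt(1102)) = 33, since 33^2 = 1089 <= 1102 < 1156 = 34^2.
Iterate m_{i+1} = d_i*a_i - m_i, d_{i+1} = (1102 - m_{i+1}^2)/d_i, a_{i+1} = floor((a_0 + m_{i+1})/d_{i+1}):
  m_1 = 1*33 - 0 = 33, d_1 = (1102 - 33^2)/1 = 13/1 = 13, a_1 = floor((33 + 33)/13) = 5.
  m_2 = 13*5 - 33 = 32, d_2 = (1102 - 32^2)/13 = 78/13 = 6, a_2 = floor((33 + 32)/6) = 10.
  m_3 = 6*10 - 32 = 28, d_3 = (1102 - 28^2)/6 = 318/6 = 53, a_3 = floor((33 + 28)/53) = 1.
  m_4 = 53*1 - 28 = 25, d_4 = (1102 - 25^2)/53 = 477/53 = 9, a_4 = floor((33 + 25)/9) = 6.
  m_5 = 9*6 - 25 = 29, d_5 = (1102 - 29^2)/9 = 261/9 = 29, a_5 = floor((33 + 29)/29) = 2.
  m_6 = 29*2 - 29 = 29, d_6 = (1102 - 29^2)/29 = 261/29 = 9, a_6 = floor((33 + 29)/9) = 6.
  m_7 = 9*6 - 29 = 25, d_7 = (1102 - 25^2)/9 = 477/9 = 53, a_7 = floor((33 + 25)/53) = 1.
  m_8 = 53*1 - 25 = 28, d_8 = (1102 - 28^2)/53 = 318/53 = 6, a_8 = floor((33 + 28)/6) = 10.
  m_9 = 6*10 - 28 = 32, d_9 = (1102 - 32^2)/6 = 78/6 = 13, a_9 = floor((33 + 32)/13) = 5.
  m_10 = 13*5 - 32 = 33, d_10 = (1102 - 33^2)/13 = 13/13 = 1, a_10 = floor((33 + 33)/1) = 66.
  m_11 = 1*66 - 33 = 33, d_11 = (1102 - 33^2)/1 = 13/1 = 13: (m_11, d_11) = (m_1, d_1) = (33, 13), so from here the quotients repeat a_1, ..., a_10; the period length is 10.
So sqrt(1102) = [33; (5, 10, 1, 6, 2, 6, 1, 10, 5, 66)] with period length k = 10.
k is even, so the fundamental solution of x^2 - 1102y^2 = 1 is (p_{k-1}, q_{k-1}) = (p_9, q_9); compute convergents through index 9.
Convergents (p_i = a_i*p_{i-1} + p_{i-2}, q_i = a_i*q_{i-1} + q_{i-2} with p_{-2}=0, p_{-1}=1, q_{-2}=1, q_{-1}=0):
  i=0: a_0=33, p_0 = 33*1 + 0 = 33, q_0 = 33*0 + 1 = 1.
  i=1: a_1=5, p_1 = 5*33 + 1 = 166, q_1 = 5*1 + 0 = 5.
  i=2: a_2=10, p_2 = 10*166 + 33 = 1693, q_2 = 10*5 + 1 = 51.
  i=3: a_3=1, p_3 = 1*1693 + 166 = 1859, q_3 = 1*51 + 5 = 56.
  i=4: a_4=6, p_4 = 6*1859 + 1693 = 12847, q_4 = 6*56 + 51 = 387.
  i=5: a_5=2, p_5 = 2*12847 + 1859 = 27553, q_5 = 2*387 + 56 = 830.
  i=6: a_6=6, p_6 = 6*27553 + 12847 = 178165, q_6 = 6*830 + 387 = 5367.
  i=7: a_7=1, p_7 = 1*178165 + 27553 = 205718, q_7 = 1*5367 + 830 = 6197.
  i=8: a_8=10, p_8 = 10*205718 + 178165 = 2235345, q_8 = 10*6197 + 5367 = 67337.
  i=9: a_9=5, p_9 = 5*2235345 + 205718 = 11382443, q_9 = 5*67337 + 6197 = 342882.
Check: 11382443^2 - 1102*342882^2 = 129560008648249 - 129560008648248 = 1, so (x, y) = (11382443, 342882) solves the equation, and by the theorem it is the least positive solution.

(x, y) = (11382443, 342882)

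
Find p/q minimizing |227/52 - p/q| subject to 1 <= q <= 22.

48/11

Expand x = 227/52 as a continued fraction with the Euclidean algorithm:
  227 = 4*52 + 19, so a_0 = 4.
  52 = 2*19 + 14, so a_1 = 2.
  19 = 1*14 + 5, so a_2 = 1.
  14 = 2*5 + 4, so a_3 = 2.
  5 = 1*4 + 1, so a_4 = 1.
  4 = 4*1 + 0, so a_5 = 4.
so x = [4; 2, 1, 2, 1, 4].
Convergents (p_i = a_i*p_{i-1} + p_{i-2}, q_i = a_i*q_{i-1} + q_{i-2} with p_{-2}=0, p_{-1}=1, q_{-2}=1, q_{-1}=0), until the denominator exceeds 22:
  i=0: a_0=4, p_0 = 4*1 + 0 = 4, q_0 = 4*0 + 1 = 1.
  i=1: a_1=2, p_1 = 2*4 + 1 = 9, q_1 = 2*1 + 0 = 2.
  i=2: a_2=1, p_2 = 1*9 + 4 = 13, q_2 = 1*2 + 1 = 3.
  i=3: a_3=2, p_3 = 2*13 + 9 = 35, q_3 = 2*3 + 2 = 8.
  i=4: a_4=1, p_4 = 1*35 + 13 = 48, q_4 = 1*8 + 3 = 11.
  i=5: a_5=4, p_5 = 4*48 + 35 = 227, q_5 = 4*11 + 8 = 52.
q_5 = 52 > 22, so the last convergent with denominator <= 22 is p_4/q_4 = 48/11.
The closest fraction with denominator <= 22 is either p_4/q_4 or the intermediate fraction (k*p_4 + p_3)/(k*q_4 + q_3) with the largest k >= 1 whose denominator stays <= 22; these approach x as k grows, and every other convergent or intermediate fraction in range is farther away.
Largest k: floor((22 - q_3)/q_4) = floor((22 - 8)/11) = 1.
That gives (1*48 + 35)/(1*11 + 8) = 83/19.
Compare the errors: |x - 48/11| = |227*11 - 48*52|/(52*11) = 1/572, and |x - 83/19| = |227*19 - 83*52|/(52*19) = 3/988.
Cross-multiplying, 1*988 = 988 < 1716 = 3*572, so 1/572 is smaller: the convergent 48/11 is closer to x than 83/19.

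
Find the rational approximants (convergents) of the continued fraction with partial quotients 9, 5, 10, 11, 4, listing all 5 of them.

Using the convergent recurrence p_i = a_i*p_{i-1} + p_{i-2}, q_i = a_i*q_{i-1} + q_{i-2} with p_{-2}=0, p_{-1}=1, q_{-2}=1, q_{-1}=0:
  i=0: a_0=9, p_0 = 9*1 + 0 = 9, q_0 = 9*0 + 1 = 1.
  i=1: a_1=5, p_1 = 5*9 + 1 = 46, q_1 = 5*1 + 0 = 5.
  i=2: a_2=10, p_2 = 10*46 + 9 = 469, q_2 = 10*5 + 1 = 51.
  i=3: a_3=11, p_3 = 11*469 + 46 = 5205, q_3 = 11*51 + 5 = 566.
  i=4: a_4=4, p_4 = 4*5205 + 469 = 21289, q_4 = 4*566 + 51 = 2315.

9/1, 46/5, 469/51, 5205/566, 21289/2315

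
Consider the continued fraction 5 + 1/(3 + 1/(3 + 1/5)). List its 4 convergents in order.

Using the convergent recurrence p_i = a_i*p_{i-1} + p_{i-2}, q_i = a_i*q_{i-1} + q_{i-2} with p_{-2}=0, p_{-1}=1, q_{-2}=1, q_{-1}=0:
  i=0: a_0=5, p_0 = 5*1 + 0 = 5, q_0 = 5*0 + 1 = 1.
  i=1: a_1=3, p_1 = 3*5 + 1 = 16, q_1 = 3*1 + 0 = 3.
  i=2: a_2=3, p_2 = 3*16 + 5 = 53, q_2 = 3*3 + 1 = 10.
  i=3: a_3=5, p_3 = 5*53 + 16 = 281, q_3 = 5*10 + 3 = 53.

5/1, 16/3, 53/10, 281/53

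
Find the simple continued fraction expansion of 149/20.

[7; 2, 4, 2]

Run the Euclidean algorithm on 149 and 20; the successive quotients are the partial quotients a_0, a_1, ... (each step inverts the fractional part left over by the previous one):
  149 = 7*20 + 9, so a_0 = 7.
  20 = 2*9 + 2, so a_1 = 2.
  9 = 4*2 + 1, so a_2 = 4.
  2 = 2*1 + 0, so a_3 = 2.
The remainder reaches 0 after 4 divisions, so the expansion has 4 partial quotients, read off in order.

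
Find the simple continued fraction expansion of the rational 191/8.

Run the Euclidean algorithm on 191 and 8; the successive quotients are the partial quotients a_0, a_1, ... (each step inverts the fractional part left over by the previous one):
  191 = 23*8 + 7, so a_0 = 23.
  8 = 1*7 + 1, so a_1 = 1.
  7 = 7*1 + 0, so a_2 = 7.
The remainder reaches 0 after 3 divisions, so the expansion has 3 partial quotients, read off in order.

[23; 1, 7]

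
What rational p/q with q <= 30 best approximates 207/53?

Expand x = 207/53 as a continued fraction with the Euclidean algorithm:
  207 = 3*53 + 48, so a_0 = 3.
  53 = 1*48 + 5, so a_1 = 1.
  48 = 9*5 + 3, so a_2 = 9.
  5 = 1*3 + 2, so a_3 = 1.
  3 = 1*2 + 1, so a_4 = 1.
  2 = 2*1 + 0, so a_5 = 2.
so x = [3; 1, 9, 1, 1, 2].
Convergents (p_i = a_i*p_{i-1} + p_{i-2}, q_i = a_i*q_{i-1} + q_{i-2} with p_{-2}=0, p_{-1}=1, q_{-2}=1, q_{-1}=0), until the denominator exceeds 30:
  i=0: a_0=3, p_0 = 3*1 + 0 = 3, q_0 = 3*0 + 1 = 1.
  i=1: a_1=1, p_1 = 1*3 + 1 = 4, q_1 = 1*1 + 0 = 1.
  i=2: a_2=9, p_2 = 9*4 + 3 = 39, q_2 = 9*1 + 1 = 10.
  i=3: a_3=1, p_3 = 1*39 + 4 = 43, q_3 = 1*10 + 1 = 11.
  i=4: a_4=1, p_4 = 1*43 + 39 = 82, q_4 = 1*11 + 10 = 21.
  i=5: a_5=2, p_5 = 2*82 + 43 = 207, q_5 = 2*21 + 11 = 53.
q_5 = 53 > 30, so the last convergent with denominator <= 30 is p_4/q_4 = 82/21.
The closest fraction with denominator <= 30 is either p_4/q_4 or the intermediate fraction (k*p_4 + p_3)/(k*q_4 + q_3) with the largest k >= 1 whose denominator stays <= 30; these approach x as k grows, and every other convergent or intermediate fraction in range is farther away.
Largest k: floor((30 - q_3)/q_4) = floor((30 - 11)/21) = 0.
Since k = 0, no intermediate fraction beyond p_4/q_4 has denominator <= 30, so the convergent 82/21 is the closest (its error is |207*21 - 82*53|/(53*21) = 1/1113).

82/21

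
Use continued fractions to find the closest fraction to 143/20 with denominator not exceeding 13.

93/13

Expand x = 143/20 as a continued fraction with the Euclidean algorithm:
  143 = 7*20 + 3, so a_0 = 7.
  20 = 6*3 + 2, so a_1 = 6.
  3 = 1*2 + 1, so a_2 = 1.
  2 = 2*1 + 0, so a_3 = 2.
so x = [7; 6, 1, 2].
Convergents (p_i = a_i*p_{i-1} + p_{i-2}, q_i = a_i*q_{i-1} + q_{i-2} with p_{-2}=0, p_{-1}=1, q_{-2}=1, q_{-1}=0), until the denominator exceeds 13:
  i=0: a_0=7, p_0 = 7*1 + 0 = 7, q_0 = 7*0 + 1 = 1.
  i=1: a_1=6, p_1 = 6*7 + 1 = 43, q_1 = 6*1 + 0 = 6.
  i=2: a_2=1, p_2 = 1*43 + 7 = 50, q_2 = 1*6 + 1 = 7.
  i=3: a_3=2, p_3 = 2*50 + 43 = 143, q_3 = 2*7 + 6 = 20.
q_3 = 20 > 13, so the last convergent with denominator <= 13 is p_2/q_2 = 50/7.
The closest fraction with denominator <= 13 is either p_2/q_2 or the intermediate fraction (k*p_2 + p_1)/(k*q_2 + q_1) with the largest k >= 1 whose denominator stays <= 13; these approach x as k grows, and every other convergent or intermediate fraction in range is farther away.
Largest k: floor((13 - q_1)/q_2) = floor((13 - 6)/7) = 1.
That gives (1*50 + 43)/(1*7 + 6) = 93/13.
Compare the errors: |x - 50/7| = |143*7 - 50*20|/(20*7) = 1/140, and |x - 93/13| = |143*13 - 93*20|/(20*13) = 1/260.
Cross-multiplying, 1*140 = 140 < 260 = 1*260, so 1/260 is smaller: the intermediate fraction 93/13 is closer to x than 50/7.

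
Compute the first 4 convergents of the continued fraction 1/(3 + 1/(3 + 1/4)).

Using the convergent recurrence p_i = a_i*p_{i-1} + p_{i-2}, q_i = a_i*q_{i-1} + q_{i-2} with p_{-2}=0, p_{-1}=1, q_{-2}=1, q_{-1}=0:
  i=0: a_0=0, p_0 = 0*1 + 0 = 0, q_0 = 0*0 + 1 = 1.
  i=1: a_1=3, p_1 = 3*0 + 1 = 1, q_1 = 3*1 + 0 = 3.
  i=2: a_2=3, p_2 = 3*1 + 0 = 3, q_2 = 3*3 + 1 = 10.
  i=3: a_3=4, p_3 = 4*3 + 1 = 13, q_3 = 4*10 + 3 = 43.

0/1, 1/3, 3/10, 13/43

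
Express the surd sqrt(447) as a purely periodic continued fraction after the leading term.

Write x_i = (sqrt(447) + m_i)/d_i with (m_0, d_0) = (0, 1). a_0 = floor(sqrt(447)) = 21, since 21^2 = 441 <= 447 < 484 = 22^2.
Iterate m_{i+1} = d_i*a_i - m_i, d_{i+1} = (447 - m_{i+1}^2)/d_i, a_{i+1} = floor((a_0 + m_{i+1})/d_{i+1}):
  m_1 = 1*21 - 0 = 21, d_1 = (447 - 21^2)/1 = 6/1 = 6, a_1 = floor((21 + 21)/6) = 7.
  m_2 = 6*7 - 21 = 21, d_2 = (447 - 21^2)/6 = 6/6 = 1, a_2 = floor((21 + 21)/1) = 42.
  m_3 = 1*42 - 21 = 21, d_3 = (447 - 21^2)/1 = 6/1 = 6: (m_3, d_3) = (m_1, d_1) = (21, 6), so from here the quotients repeat a_1, a_2; the period length is 2.
Hence the expansion of sqrt(447) is a_0 = 21 followed by the repeating block 7, 42 (period 2).

[21; (7, 42)]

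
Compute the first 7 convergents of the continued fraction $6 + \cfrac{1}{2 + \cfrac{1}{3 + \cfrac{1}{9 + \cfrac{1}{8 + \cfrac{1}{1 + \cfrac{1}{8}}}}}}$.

6/1, 13/2, 45/7, 418/65, 3389/527, 3807/592, 33845/5263

Using the convergent recurrence p_i = a_i*p_{i-1} + p_{i-2}, q_i = a_i*q_{i-1} + q_{i-2} with p_{-2}=0, p_{-1}=1, q_{-2}=1, q_{-1}=0:
  i=0: a_0=6, p_0 = 6*1 + 0 = 6, q_0 = 6*0 + 1 = 1.
  i=1: a_1=2, p_1 = 2*6 + 1 = 13, q_1 = 2*1 + 0 = 2.
  i=2: a_2=3, p_2 = 3*13 + 6 = 45, q_2 = 3*2 + 1 = 7.
  i=3: a_3=9, p_3 = 9*45 + 13 = 418, q_3 = 9*7 + 2 = 65.
  i=4: a_4=8, p_4 = 8*418 + 45 = 3389, q_4 = 8*65 + 7 = 527.
  i=5: a_5=1, p_5 = 1*3389 + 418 = 3807, q_5 = 1*527 + 65 = 592.
  i=6: a_6=8, p_6 = 8*3807 + 3389 = 33845, q_6 = 8*592 + 527 = 5263.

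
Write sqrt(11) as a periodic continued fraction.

Write x_i = (sqrt(11) + m_i)/d_i with (m_0, d_0) = (0, 1). a_0 = floor(sqrt(11)) = 3, since 3^2 = 9 <= 11 < 16 = 4^2.
Iterate m_{i+1} = d_i*a_i - m_i, d_{i+1} = (11 - m_{i+1}^2)/d_i, a_{i+1} = floor((a_0 + m_{i+1})/d_{i+1}):
  m_1 = 1*3 - 0 = 3, d_1 = (11 - 3^2)/1 = 2/1 = 2, a_1 = floor((3 + 3)/2) = 3.
  m_2 = 2*3 - 3 = 3, d_2 = (11 - 3^2)/2 = 2/2 = 1, a_2 = floor((3 + 3)/1) = 6.
  m_3 = 1*6 - 3 = 3, d_3 = (11 - 3^2)/1 = 2/1 = 2: (m_3, d_3) = (m_1, d_1) = (3, 2), so from here the quotients repeat a_1, a_2; the period length is 2.
Hence the expansion of sqrt(11) is a_0 = 3 followed by the repeating block 3, 6 (period 2).

[3; (3, 6)]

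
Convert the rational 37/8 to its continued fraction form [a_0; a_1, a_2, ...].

[4; 1, 1, 1, 2]

Run the Euclidean algorithm on 37 and 8; the successive quotients are the partial quotients a_0, a_1, ... (each step inverts the fractional part left over by the previous one):
  37 = 4*8 + 5, so a_0 = 4.
  8 = 1*5 + 3, so a_1 = 1.
  5 = 1*3 + 2, so a_2 = 1.
  3 = 1*2 + 1, so a_3 = 1.
  2 = 2*1 + 0, so a_4 = 2.
The remainder reaches 0 after 5 divisions, so the expansion has 5 partial quotients, read off in order.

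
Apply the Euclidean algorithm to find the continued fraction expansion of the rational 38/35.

[1; 11, 1, 2]

Run the Euclidean algorithm on 38 and 35; the successive quotients are the partial quotients a_0, a_1, ... (each step inverts the fractional part left over by the previous one):
  38 = 1*35 + 3, so a_0 = 1.
  35 = 11*3 + 2, so a_1 = 11.
  3 = 1*2 + 1, so a_2 = 1.
  2 = 2*1 + 0, so a_3 = 2.
The remainder reaches 0 after 4 divisions, so the expansion has 4 partial quotients, read off in order.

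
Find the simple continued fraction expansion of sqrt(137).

[11; (1, 2, 2, 1, 1, 2, 2, 1, 22)]

Write x_i = (sqrt(137) + m_i)/d_i with (m_0, d_0) = (0, 1). a_0 = floor(sqrt(137)) = 11, since 11^2 = 121 <= 137 < 144 = 12^2.
Iterate m_{i+1} = d_i*a_i - m_i, d_{i+1} = (137 - m_{i+1}^2)/d_i, a_{i+1} = floor((a_0 + m_{i+1})/d_{i+1}):
  m_1 = 1*11 - 0 = 11, d_1 = (137 - 11^2)/1 = 16/1 = 16, a_1 = floor((11 + 11)/16) = 1.
  m_2 = 16*1 - 11 = 5, d_2 = (137 - 5^2)/16 = 112/16 = 7, a_2 = floor((11 + 5)/7) = 2.
  m_3 = 7*2 - 5 = 9, d_3 = (137 - 9^2)/7 = 56/7 = 8, a_3 = floor((11 + 9)/8) = 2.
  m_4 = 8*2 - 9 = 7, d_4 = (137 - 7^2)/8 = 88/8 = 11, a_4 = floor((11 + 7)/11) = 1.
  m_5 = 11*1 - 7 = 4, d_5 = (137 - 4^2)/11 = 121/11 = 11, a_5 = floor((11 + 4)/11) = 1.
  m_6 = 11*1 - 4 = 7, d_6 = (137 - 7^2)/11 = 88/11 = 8, a_6 = floor((11 + 7)/8) = 2.
  m_7 = 8*2 - 7 = 9, d_7 = (137 - 9^2)/8 = 56/8 = 7, a_7 = floor((11 + 9)/7) = 2.
  m_8 = 7*2 - 9 = 5, d_8 = (137 - 5^2)/7 = 112/7 = 16, a_8 = floor((11 + 5)/16) = 1.
  m_9 = 16*1 - 5 = 11, d_9 = (137 - 11^2)/16 = 16/16 = 1, a_9 = floor((11 + 11)/1) = 22.
  m_10 = 1*22 - 11 = 11, d_10 = (137 - 11^2)/1 = 16/1 = 16: (m_10, d_10) = (m_1, d_1) = (11, 16), so from here the quotients repeat a_1, ..., a_9; the period length is 9.
Hence the expansion of sqrt(137) is a_0 = 11 followed by the repeating block 1, 2, 2, 1, 1, 2, 2, 1, 22 (period 9).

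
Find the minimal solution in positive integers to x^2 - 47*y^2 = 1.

First expand sqrt(47) as a continued fraction. With x_i = (sqrt(47) + m_i)/d_i and (m_0, d_0) = (0, 1): a_0 = floor(sqrt(47)) = 6, since 6^2 = 36 <= 47 < 49 = 7^2.
Iterate m_{i+1} = d_i*a_i - m_i, d_{i+1} = (47 - m_{i+1}^2)/d_i, a_{i+1} = floor((a_0 + m_{i+1})/d_{i+1}):
  m_1 = 1*6 - 0 = 6, d_1 = (47 - 6^2)/1 = 11/1 = 11, a_1 = floor((6 + 6)/11) = 1.
  m_2 = 11*1 - 6 = 5, d_2 = (47 - 5^2)/11 = 22/11 = 2, a_2 = floor((6 + 5)/2) = 5.
  m_3 = 2*5 - 5 = 5, d_3 = (47 - 5^2)/2 = 22/2 = 11, a_3 = floor((6 + 5)/11) = 1.
  m_4 = 11*1 - 5 = 6, d_4 = (47 - 6^2)/11 = 11/11 = 1, a_4 = floor((6 + 6)/1) = 12.
  m_5 = 1*12 - 6 = 6, d_5 = (47 - 6^2)/1 = 11/1 = 11: (m_5, d_5) = (m_1, d_1) = (6, 11), so from here the quotients repeat a_1, ..., a_4; the period length is 4.
So sqrt(47) = [6; (1, 5, 1, 12)] with period length k = 4.
k is even, so the fundamental solution of x^2 - 47y^2 = 1 is (p_{k-1}, q_{k-1}) = (p_3, q_3); compute convergents through index 3.
Convergents (p_i = a_i*p_{i-1} + p_{i-2}, q_i = a_i*q_{i-1} + q_{i-2} with p_{-2}=0, p_{-1}=1, q_{-2}=1, q_{-1}=0):
  i=0: a_0=6, p_0 = 6*1 + 0 = 6, q_0 = 6*0 + 1 = 1.
  i=1: a_1=1, p_1 = 1*6 + 1 = 7, q_1 = 1*1 + 0 = 1.
  i=2: a_2=5, p_2 = 5*7 + 6 = 41, q_2 = 5*1 + 1 = 6.
  i=3: a_3=1, p_3 = 1*41 + 7 = 48, q_3 = 1*6 + 1 = 7.
Check: 48^2 - 47*7^2 = 2304 - 2303 = 1, so (x, y) = (48, 7) solves the equation, and by the theorem it is the least positive solution.

(x, y) = (48, 7)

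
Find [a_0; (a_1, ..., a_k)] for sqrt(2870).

[53; (1, 1, 2, 1, 20, 1, 2, 1, 1, 106)]

Write x_i = (sqrt(2870) + m_i)/d_i with (m_0, d_0) = (0, 1). a_0 = floor(sqrt(2870)) = 53, since 53^2 = 2809 <= 2870 < 2916 = 54^2.
Iterate m_{i+1} = d_i*a_i - m_i, d_{i+1} = (2870 - m_{i+1}^2)/d_i, a_{i+1} = floor((a_0 + m_{i+1})/d_{i+1}):
  m_1 = 1*53 - 0 = 53, d_1 = (2870 - 53^2)/1 = 61/1 = 61, a_1 = floor((53 + 53)/61) = 1.
  m_2 = 61*1 - 53 = 8, d_2 = (2870 - 8^2)/61 = 2806/61 = 46, a_2 = floor((53 + 8)/46) = 1.
  m_3 = 46*1 - 8 = 38, d_3 = (2870 - 38^2)/46 = 1426/46 = 31, a_3 = floor((53 + 38)/31) = 2.
  m_4 = 31*2 - 38 = 24, d_4 = (2870 - 24^2)/31 = 2294/31 = 74, a_4 = floor((53 + 24)/74) = 1.
  m_5 = 74*1 - 24 = 50, d_5 = (2870 - 50^2)/74 = 370/74 = 5, a_5 = floor((53 + 50)/5) = 20.
  m_6 = 5*20 - 50 = 50, d_6 = (2870 - 50^2)/5 = 370/5 = 74, a_6 = floor((53 + 50)/74) = 1.
  m_7 = 74*1 - 50 = 24, d_7 = (2870 - 24^2)/74 = 2294/74 = 31, a_7 = floor((53 + 24)/31) = 2.
  m_8 = 31*2 - 24 = 38, d_8 = (2870 - 38^2)/31 = 1426/31 = 46, a_8 = floor((53 + 38)/46) = 1.
  m_9 = 46*1 - 38 = 8, d_9 = (2870 - 8^2)/46 = 2806/46 = 61, a_9 = floor((53 + 8)/61) = 1.
  m_10 = 61*1 - 8 = 53, d_10 = (2870 - 53^2)/61 = 61/61 = 1, a_10 = floor((53 + 53)/1) = 106.
  m_11 = 1*106 - 53 = 53, d_11 = (2870 - 53^2)/1 = 61/1 = 61: (m_11, d_11) = (m_1, d_1) = (53, 61), so from here the quotients repeat a_1, ..., a_10; the period length is 10.
Hence the expansion of sqrt(2870) is a_0 = 53 followed by the repeating block 1, 1, 2, 1, 20, 1, 2, 1, 1, 106 (period 10).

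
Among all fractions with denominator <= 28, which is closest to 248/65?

Expand x = 248/65 as a continued fraction with the Euclidean algorithm:
  248 = 3*65 + 53, so a_0 = 3.
  65 = 1*53 + 12, so a_1 = 1.
  53 = 4*12 + 5, so a_2 = 4.
  12 = 2*5 + 2, so a_3 = 2.
  5 = 2*2 + 1, so a_4 = 2.
  2 = 2*1 + 0, so a_5 = 2.
so x = [3; 1, 4, 2, 2, 2].
Convergents (p_i = a_i*p_{i-1} + p_{i-2}, q_i = a_i*q_{i-1} + q_{i-2} with p_{-2}=0, p_{-1}=1, q_{-2}=1, q_{-1}=0), until the denominator exceeds 28:
  i=0: a_0=3, p_0 = 3*1 + 0 = 3, q_0 = 3*0 + 1 = 1.
  i=1: a_1=1, p_1 = 1*3 + 1 = 4, q_1 = 1*1 + 0 = 1.
  i=2: a_2=4, p_2 = 4*4 + 3 = 19, q_2 = 4*1 + 1 = 5.
  i=3: a_3=2, p_3 = 2*19 + 4 = 42, q_3 = 2*5 + 1 = 11.
  i=4: a_4=2, p_4 = 2*42 + 19 = 103, q_4 = 2*11 + 5 = 27.
  i=5: a_5=2, p_5 = 2*103 + 42 = 248, q_5 = 2*27 + 11 = 65.
q_5 = 65 > 28, so the last convergent with denominator <= 28 is p_4/q_4 = 103/27.
The closest fraction with denominator <= 28 is either p_4/q_4 or the intermediate fraction (k*p_4 + p_3)/(k*q_4 + q_3) with the largest k >= 1 whose denominator stays <= 28; these approach x as k grows, and every other convergent or intermediate fraction in range is farther away.
Largest k: floor((28 - q_3)/q_4) = floor((28 - 11)/27) = 0.
Since k = 0, no intermediate fraction beyond p_4/q_4 has denominator <= 28, so the convergent 103/27 is the closest (its error is |248*27 - 103*65|/(65*27) = 1/1755).

103/27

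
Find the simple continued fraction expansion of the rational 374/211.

Run the Euclidean algorithm on 374 and 211; the successive quotients are the partial quotients a_0, a_1, ... (each step inverts the fractional part left over by the previous one):
  374 = 1*211 + 163, so a_0 = 1.
  211 = 1*163 + 48, so a_1 = 1.
  163 = 3*48 + 19, so a_2 = 3.
  48 = 2*19 + 10, so a_3 = 2.
  19 = 1*10 + 9, so a_4 = 1.
  10 = 1*9 + 1, so a_5 = 1.
  9 = 9*1 + 0, so a_6 = 9.
The remainder reaches 0 after 7 divisions, so the expansion has 7 partial quotients, read off in order.

[1; 1, 3, 2, 1, 1, 9]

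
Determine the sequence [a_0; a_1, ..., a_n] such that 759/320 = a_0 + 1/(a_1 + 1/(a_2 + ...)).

[2; 2, 1, 2, 4, 1, 1, 1, 2]

Run the Euclidean algorithm on 759 and 320; the successive quotients are the partial quotients a_0, a_1, ... (each step inverts the fractional part left over by the previous one):
  759 = 2*320 + 119, so a_0 = 2.
  320 = 2*119 + 82, so a_1 = 2.
  119 = 1*82 + 37, so a_2 = 1.
  82 = 2*37 + 8, so a_3 = 2.
  37 = 4*8 + 5, so a_4 = 4.
  8 = 1*5 + 3, so a_5 = 1.
  5 = 1*3 + 2, so a_6 = 1.
  3 = 1*2 + 1, so a_7 = 1.
  2 = 2*1 + 0, so a_8 = 2.
The remainder reaches 0 after 9 divisions, so the expansion has 9 partial quotients, read off in order.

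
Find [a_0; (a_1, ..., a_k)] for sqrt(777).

Write x_i = (sqrt(777) + m_i)/d_i with (m_0, d_0) = (0, 1). a_0 = floor(sqrt(777)) = 27, since 27^2 = 729 <= 777 < 784 = 28^2.
Iterate m_{i+1} = d_i*a_i - m_i, d_{i+1} = (777 - m_{i+1}^2)/d_i, a_{i+1} = floor((a_0 + m_{i+1})/d_{i+1}):
  m_1 = 1*27 - 0 = 27, d_1 = (777 - 27^2)/1 = 48/1 = 48, a_1 = floor((27 + 27)/48) = 1.
  m_2 = 48*1 - 27 = 21, d_2 = (777 - 21^2)/48 = 336/48 = 7, a_2 = floor((27 + 21)/7) = 6.
  m_3 = 7*6 - 21 = 21, d_3 = (777 - 21^2)/7 = 336/7 = 48, a_3 = floor((27 + 21)/48) = 1.
  m_4 = 48*1 - 21 = 27, d_4 = (777 - 27^2)/48 = 48/48 = 1, a_4 = floor((27 + 27)/1) = 54.
  m_5 = 1*54 - 27 = 27, d_5 = (777 - 27^2)/1 = 48/1 = 48: (m_5, d_5) = (m_1, d_1) = (27, 48), so from here the quotients repeat a_1, ..., a_4; the period length is 4.
Hence the expansion of sqrt(777) is a_0 = 27 followed by the repeating block 1, 6, 1, 54 (period 4).

[27; (1, 6, 1, 54)]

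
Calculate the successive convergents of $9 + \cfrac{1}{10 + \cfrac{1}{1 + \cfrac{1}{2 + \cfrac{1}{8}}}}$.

Using the convergent recurrence p_i = a_i*p_{i-1} + p_{i-2}, q_i = a_i*q_{i-1} + q_{i-2} with p_{-2}=0, p_{-1}=1, q_{-2}=1, q_{-1}=0:
  i=0: a_0=9, p_0 = 9*1 + 0 = 9, q_0 = 9*0 + 1 = 1.
  i=1: a_1=10, p_1 = 10*9 + 1 = 91, q_1 = 10*1 + 0 = 10.
  i=2: a_2=1, p_2 = 1*91 + 9 = 100, q_2 = 1*10 + 1 = 11.
  i=3: a_3=2, p_3 = 2*100 + 91 = 291, q_3 = 2*11 + 10 = 32.
  i=4: a_4=8, p_4 = 8*291 + 100 = 2428, q_4 = 8*32 + 11 = 267.

9/1, 91/10, 100/11, 291/32, 2428/267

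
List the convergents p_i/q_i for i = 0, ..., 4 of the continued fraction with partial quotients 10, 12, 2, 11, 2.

Using the convergent recurrence p_i = a_i*p_{i-1} + p_{i-2}, q_i = a_i*q_{i-1} + q_{i-2} with p_{-2}=0, p_{-1}=1, q_{-2}=1, q_{-1}=0:
  i=0: a_0=10, p_0 = 10*1 + 0 = 10, q_0 = 10*0 + 1 = 1.
  i=1: a_1=12, p_1 = 12*10 + 1 = 121, q_1 = 12*1 + 0 = 12.
  i=2: a_2=2, p_2 = 2*121 + 10 = 252, q_2 = 2*12 + 1 = 25.
  i=3: a_3=11, p_3 = 11*252 + 121 = 2893, q_3 = 11*25 + 12 = 287.
  i=4: a_4=2, p_4 = 2*2893 + 252 = 6038, q_4 = 2*287 + 25 = 599.

10/1, 121/12, 252/25, 2893/287, 6038/599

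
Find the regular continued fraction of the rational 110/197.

[0; 1, 1, 3, 1, 3, 1, 1, 2]

Run the Euclidean algorithm on 110 and 197; the successive quotients are the partial quotients a_0, a_1, ... (each step inverts the fractional part left over by the previous one):
  110 = 0*197 + 110, so a_0 = 0.
  197 = 1*110 + 87, so a_1 = 1.
  110 = 1*87 + 23, so a_2 = 1.
  87 = 3*23 + 18, so a_3 = 3.
  23 = 1*18 + 5, so a_4 = 1.
  18 = 3*5 + 3, so a_5 = 3.
  5 = 1*3 + 2, so a_6 = 1.
  3 = 1*2 + 1, so a_7 = 1.
  2 = 2*1 + 0, so a_8 = 2.
The remainder reaches 0 after 9 divisions, so the expansion has 9 partial quotients, read off in order.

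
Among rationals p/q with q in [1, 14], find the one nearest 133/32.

54/13

Expand x = 133/32 as a continued fraction with the Euclidean algorithm:
  133 = 4*32 + 5, so a_0 = 4.
  32 = 6*5 + 2, so a_1 = 6.
  5 = 2*2 + 1, so a_2 = 2.
  2 = 2*1 + 0, so a_3 = 2.
so x = [4; 6, 2, 2].
Convergents (p_i = a_i*p_{i-1} + p_{i-2}, q_i = a_i*q_{i-1} + q_{i-2} with p_{-2}=0, p_{-1}=1, q_{-2}=1, q_{-1}=0), until the denominator exceeds 14:
  i=0: a_0=4, p_0 = 4*1 + 0 = 4, q_0 = 4*0 + 1 = 1.
  i=1: a_1=6, p_1 = 6*4 + 1 = 25, q_1 = 6*1 + 0 = 6.
  i=2: a_2=2, p_2 = 2*25 + 4 = 54, q_2 = 2*6 + 1 = 13.
  i=3: a_3=2, p_3 = 2*54 + 25 = 133, q_3 = 2*13 + 6 = 32.
q_3 = 32 > 14, so the last convergent with denominator <= 14 is p_2/q_2 = 54/13.
The closest fraction with denominator <= 14 is either p_2/q_2 or the intermediate fraction (k*p_2 + p_1)/(k*q_2 + q_1) with the largest k >= 1 whose denominator stays <= 14; these approach x as k grows, and every other convergent or intermediate fraction in range is farther away.
Largest k: floor((14 - q_1)/q_2) = floor((14 - 6)/13) = 0.
Since k = 0, no intermediate fraction beyond p_2/q_2 has denominator <= 14, so the convergent 54/13 is the closest (its error is |133*13 - 54*32|/(32*13) = 1/416).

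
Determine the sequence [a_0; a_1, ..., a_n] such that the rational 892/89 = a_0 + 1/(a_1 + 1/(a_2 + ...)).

[10; 44, 2]

Run the Euclidean algorithm on 892 and 89; the successive quotients are the partial quotients a_0, a_1, ... (each step inverts the fractional part left over by the previous one):
  892 = 10*89 + 2, so a_0 = 10.
  89 = 44*2 + 1, so a_1 = 44.
  2 = 2*1 + 0, so a_2 = 2.
The remainder reaches 0 after 3 divisions, so the expansion has 3 partial quotients, read off in order.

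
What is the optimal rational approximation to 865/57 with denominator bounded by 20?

258/17

Expand x = 865/57 as a continued fraction with the Euclidean algorithm:
  865 = 15*57 + 10, so a_0 = 15.
  57 = 5*10 + 7, so a_1 = 5.
  10 = 1*7 + 3, so a_2 = 1.
  7 = 2*3 + 1, so a_3 = 2.
  3 = 3*1 + 0, so a_4 = 3.
so x = [15; 5, 1, 2, 3].
Convergents (p_i = a_i*p_{i-1} + p_{i-2}, q_i = a_i*q_{i-1} + q_{i-2} with p_{-2}=0, p_{-1}=1, q_{-2}=1, q_{-1}=0), until the denominator exceeds 20:
  i=0: a_0=15, p_0 = 15*1 + 0 = 15, q_0 = 15*0 + 1 = 1.
  i=1: a_1=5, p_1 = 5*15 + 1 = 76, q_1 = 5*1 + 0 = 5.
  i=2: a_2=1, p_2 = 1*76 + 15 = 91, q_2 = 1*5 + 1 = 6.
  i=3: a_3=2, p_3 = 2*91 + 76 = 258, q_3 = 2*6 + 5 = 17.
  i=4: a_4=3, p_4 = 3*258 + 91 = 865, q_4 = 3*17 + 6 = 57.
q_4 = 57 > 20, so the last convergent with denominator <= 20 is p_3/q_3 = 258/17.
The closest fraction with denominator <= 20 is either p_3/q_3 or the intermediate fraction (k*p_3 + p_2)/(k*q_3 + q_2) with the largest k >= 1 whose denominator stays <= 20; these approach x as k grows, and every other convergent or intermediate fraction in range is farther away.
Largest k: floor((20 - q_2)/q_3) = floor((20 - 6)/17) = 0.
Since k = 0, no intermediate fraction beyond p_3/q_3 has denominator <= 20, so the convergent 258/17 is the closest (its error is |865*17 - 258*57|/(57*17) = 1/969).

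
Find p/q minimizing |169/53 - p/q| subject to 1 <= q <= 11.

Expand x = 169/53 as a continued fraction with the Euclidean algorithm:
  169 = 3*53 + 10, so a_0 = 3.
  53 = 5*10 + 3, so a_1 = 5.
  10 = 3*3 + 1, so a_2 = 3.
  3 = 3*1 + 0, so a_3 = 3.
so x = [3; 5, 3, 3].
Convergents (p_i = a_i*p_{i-1} + p_{i-2}, q_i = a_i*q_{i-1} + q_{i-2} with p_{-2}=0, p_{-1}=1, q_{-2}=1, q_{-1}=0), until the denominator exceeds 11:
  i=0: a_0=3, p_0 = 3*1 + 0 = 3, q_0 = 3*0 + 1 = 1.
  i=1: a_1=5, p_1 = 5*3 + 1 = 16, q_1 = 5*1 + 0 = 5.
  i=2: a_2=3, p_2 = 3*16 + 3 = 51, q_2 = 3*5 + 1 = 16.
q_2 = 16 > 11, so the last convergent with denominator <= 11 is p_1/q_1 = 16/5.
The closest fraction with denominator <= 11 is either p_1/q_1 or the intermediate fraction (k*p_1 + p_0)/(k*q_1 + q_0) with the largest k >= 1 whose denominator stays <= 11; these approach x as k grows, and every other convergent or intermediate fraction in range is farther away.
Largest k: floor((11 - q_0)/q_1) = floor((11 - 1)/5) = 2.
That gives (2*16 + 3)/(2*5 + 1) = 35/11.
Compare the errors: |x - 16/5| = |169*5 - 16*53|/(53*5) = 3/265, and |x - 35/11| = |169*11 - 35*53|/(53*11) = 4/583.
Cross-multiplying, 4*265 = 1060 < 1749 = 3*583, so 4/583 is smaller: the intermediate fraction 35/11 is closer to x than 16/5.

35/11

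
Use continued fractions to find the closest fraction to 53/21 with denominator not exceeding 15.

38/15

Expand x = 53/21 as a continued fraction with the Euclidean algorithm:
  53 = 2*21 + 11, so a_0 = 2.
  21 = 1*11 + 10, so a_1 = 1.
  11 = 1*10 + 1, so a_2 = 1.
  10 = 10*1 + 0, so a_3 = 10.
so x = [2; 1, 1, 10].
Convergents (p_i = a_i*p_{i-1} + p_{i-2}, q_i = a_i*q_{i-1} + q_{i-2} with p_{-2}=0, p_{-1}=1, q_{-2}=1, q_{-1}=0), until the denominator exceeds 15:
  i=0: a_0=2, p_0 = 2*1 + 0 = 2, q_0 = 2*0 + 1 = 1.
  i=1: a_1=1, p_1 = 1*2 + 1 = 3, q_1 = 1*1 + 0 = 1.
  i=2: a_2=1, p_2 = 1*3 + 2 = 5, q_2 = 1*1 + 1 = 2.
  i=3: a_3=10, p_3 = 10*5 + 3 = 53, q_3 = 10*2 + 1 = 21.
q_3 = 21 > 15, so the last convergent with denominator <= 15 is p_2/q_2 = 5/2.
The closest fraction with denominator <= 15 is either p_2/q_2 or the intermediate fraction (k*p_2 + p_1)/(k*q_2 + q_1) with the largest k >= 1 whose denominator stays <= 15; these approach x as k grows, and every other convergent or intermediate fraction in range is farther away.
Largest k: floor((15 - q_1)/q_2) = floor((15 - 1)/2) = 7.
That gives (7*5 + 3)/(7*2 + 1) = 38/15.
Compare the errors: |x - 5/2| = |53*2 - 5*21|/(21*2) = 1/42, and |x - 38/15| = |53*15 - 38*21|/(21*15) = 3/315.
Cross-multiplying, 3*42 = 126 < 315 = 1*315, so 3/315 is smaller: the intermediate fraction 38/15 is closer to x than 5/2.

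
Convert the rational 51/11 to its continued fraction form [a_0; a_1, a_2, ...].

[4; 1, 1, 1, 3]

Run the Euclidean algorithm on 51 and 11; the successive quotients are the partial quotients a_0, a_1, ... (each step inverts the fractional part left over by the previous one):
  51 = 4*11 + 7, so a_0 = 4.
  11 = 1*7 + 4, so a_1 = 1.
  7 = 1*4 + 3, so a_2 = 1.
  4 = 1*3 + 1, so a_3 = 1.
  3 = 3*1 + 0, so a_4 = 3.
The remainder reaches 0 after 5 divisions, so the expansion has 5 partial quotients, read off in order.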